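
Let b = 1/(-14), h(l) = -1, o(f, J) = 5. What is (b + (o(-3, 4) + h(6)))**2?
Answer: 3025/196 ≈ 15.434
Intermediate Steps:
b = -1/14 ≈ -0.071429
(b + (o(-3, 4) + h(6)))**2 = (-1/14 + (5 - 1))**2 = (-1/14 + 4)**2 = (55/14)**2 = 3025/196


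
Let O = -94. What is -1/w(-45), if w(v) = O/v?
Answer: -45/94 ≈ -0.47872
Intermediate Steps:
w(v) = -94/v
-1/w(-45) = -1/((-94/(-45))) = -1/((-94*(-1/45))) = -1/94/45 = -1*45/94 = -45/94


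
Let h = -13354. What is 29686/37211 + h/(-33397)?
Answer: 1488339036/1242735767 ≈ 1.1976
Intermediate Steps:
29686/37211 + h/(-33397) = 29686/37211 - 13354/(-33397) = 29686*(1/37211) - 13354*(-1/33397) = 29686/37211 + 13354/33397 = 1488339036/1242735767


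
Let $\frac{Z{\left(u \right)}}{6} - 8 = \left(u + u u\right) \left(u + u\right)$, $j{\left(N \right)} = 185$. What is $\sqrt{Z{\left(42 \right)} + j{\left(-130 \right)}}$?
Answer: $\sqrt{910457} \approx 954.18$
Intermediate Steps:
$Z{\left(u \right)} = 48 + 12 u \left(u + u^{2}\right)$ ($Z{\left(u \right)} = 48 + 6 \left(u + u u\right) \left(u + u\right) = 48 + 6 \left(u + u^{2}\right) 2 u = 48 + 6 \cdot 2 u \left(u + u^{2}\right) = 48 + 12 u \left(u + u^{2}\right)$)
$\sqrt{Z{\left(42 \right)} + j{\left(-130 \right)}} = \sqrt{\left(48 + 12 \cdot 42^{2} + 12 \cdot 42^{3}\right) + 185} = \sqrt{\left(48 + 12 \cdot 1764 + 12 \cdot 74088\right) + 185} = \sqrt{\left(48 + 21168 + 889056\right) + 185} = \sqrt{910272 + 185} = \sqrt{910457}$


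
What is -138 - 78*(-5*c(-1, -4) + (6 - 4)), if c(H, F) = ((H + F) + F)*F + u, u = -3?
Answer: 12576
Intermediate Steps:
c(H, F) = -3 + F*(H + 2*F) (c(H, F) = ((H + F) + F)*F - 3 = ((F + H) + F)*F - 3 = (H + 2*F)*F - 3 = F*(H + 2*F) - 3 = -3 + F*(H + 2*F))
-138 - 78*(-5*c(-1, -4) + (6 - 4)) = -138 - 78*(-5*(-3 + 2*(-4)**2 - 4*(-1)) + (6 - 4)) = -138 - 78*(-5*(-3 + 2*16 + 4) + 2) = -138 - 78*(-5*(-3 + 32 + 4) + 2) = -138 - 78*(-5*33 + 2) = -138 - 78*(-165 + 2) = -138 - 78*(-163) = -138 + 12714 = 12576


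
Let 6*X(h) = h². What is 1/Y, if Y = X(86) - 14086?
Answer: -3/38560 ≈ -7.7801e-5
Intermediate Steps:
X(h) = h²/6
Y = -38560/3 (Y = (⅙)*86² - 14086 = (⅙)*7396 - 14086 = 3698/3 - 14086 = -38560/3 ≈ -12853.)
1/Y = 1/(-38560/3) = -3/38560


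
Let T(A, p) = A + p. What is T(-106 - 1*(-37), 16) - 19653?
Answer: -19706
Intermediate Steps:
T(-106 - 1*(-37), 16) - 19653 = ((-106 - 1*(-37)) + 16) - 19653 = ((-106 + 37) + 16) - 19653 = (-69 + 16) - 19653 = -53 - 19653 = -19706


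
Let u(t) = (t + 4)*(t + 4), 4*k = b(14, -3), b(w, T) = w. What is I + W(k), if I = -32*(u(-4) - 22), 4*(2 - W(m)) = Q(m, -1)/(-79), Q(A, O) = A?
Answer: 446199/632 ≈ 706.01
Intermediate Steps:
k = 7/2 (k = (¼)*14 = 7/2 ≈ 3.5000)
W(m) = 2 + m/316 (W(m) = 2 - m/(4*(-79)) = 2 - m*(-1)/(4*79) = 2 - (-1)*m/316 = 2 + m/316)
u(t) = (4 + t)² (u(t) = (4 + t)*(4 + t) = (4 + t)²)
I = 704 (I = -32*((4 - 4)² - 22) = -32*(0² - 22) = -32*(0 - 22) = -32*(-22) = 704)
I + W(k) = 704 + (2 + (1/316)*(7/2)) = 704 + (2 + 7/632) = 704 + 1271/632 = 446199/632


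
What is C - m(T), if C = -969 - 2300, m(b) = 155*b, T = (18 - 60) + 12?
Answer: 1381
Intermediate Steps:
T = -30 (T = -42 + 12 = -30)
C = -3269
C - m(T) = -3269 - 155*(-30) = -3269 - 1*(-4650) = -3269 + 4650 = 1381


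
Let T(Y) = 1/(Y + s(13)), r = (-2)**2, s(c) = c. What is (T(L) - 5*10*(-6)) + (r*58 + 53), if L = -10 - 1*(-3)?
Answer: 3511/6 ≈ 585.17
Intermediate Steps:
r = 4
L = -7 (L = -10 + 3 = -7)
T(Y) = 1/(13 + Y) (T(Y) = 1/(Y + 13) = 1/(13 + Y))
(T(L) - 5*10*(-6)) + (r*58 + 53) = (1/(13 - 7) - 5*10*(-6)) + (4*58 + 53) = (1/6 - 50*(-6)) + (232 + 53) = (1/6 + 300) + 285 = 1801/6 + 285 = 3511/6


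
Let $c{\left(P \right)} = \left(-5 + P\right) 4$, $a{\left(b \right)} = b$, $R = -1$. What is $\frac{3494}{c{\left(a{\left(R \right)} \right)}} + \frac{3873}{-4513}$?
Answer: $- \frac{7930687}{54156} \approx -146.44$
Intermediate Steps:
$c{\left(P \right)} = -20 + 4 P$
$\frac{3494}{c{\left(a{\left(R \right)} \right)}} + \frac{3873}{-4513} = \frac{3494}{-20 + 4 \left(-1\right)} + \frac{3873}{-4513} = \frac{3494}{-20 - 4} + 3873 \left(- \frac{1}{4513}\right) = \frac{3494}{-24} - \frac{3873}{4513} = 3494 \left(- \frac{1}{24}\right) - \frac{3873}{4513} = - \frac{1747}{12} - \frac{3873}{4513} = - \frac{7930687}{54156}$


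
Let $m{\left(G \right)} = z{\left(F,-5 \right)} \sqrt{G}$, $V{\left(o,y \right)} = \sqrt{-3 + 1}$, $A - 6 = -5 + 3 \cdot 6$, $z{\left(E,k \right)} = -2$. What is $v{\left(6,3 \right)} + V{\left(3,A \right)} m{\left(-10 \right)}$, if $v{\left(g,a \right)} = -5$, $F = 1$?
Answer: $-5 + 4 \sqrt{5} \approx 3.9443$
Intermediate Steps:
$A = 19$ ($A = 6 + \left(-5 + 3 \cdot 6\right) = 6 + \left(-5 + 18\right) = 6 + 13 = 19$)
$V{\left(o,y \right)} = i \sqrt{2}$ ($V{\left(o,y \right)} = \sqrt{-2} = i \sqrt{2}$)
$m{\left(G \right)} = - 2 \sqrt{G}$
$v{\left(6,3 \right)} + V{\left(3,A \right)} m{\left(-10 \right)} = -5 + i \sqrt{2} \left(- 2 \sqrt{-10}\right) = -5 + i \sqrt{2} \left(- 2 i \sqrt{10}\right) = -5 + 4 \sqrt{5}$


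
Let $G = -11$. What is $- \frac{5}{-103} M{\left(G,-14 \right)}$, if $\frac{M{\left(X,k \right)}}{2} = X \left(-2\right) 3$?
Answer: $\frac{660}{103} \approx 6.4078$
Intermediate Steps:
$M{\left(X,k \right)} = - 12 X$ ($M{\left(X,k \right)} = 2 X \left(-2\right) 3 = 2 - 2 X 3 = 2 \left(- 6 X\right) = - 12 X$)
$- \frac{5}{-103} M{\left(G,-14 \right)} = - \frac{5}{-103} \left(\left(-12\right) \left(-11\right)\right) = \left(-5\right) \left(- \frac{1}{103}\right) 132 = \frac{5}{103} \cdot 132 = \frac{660}{103}$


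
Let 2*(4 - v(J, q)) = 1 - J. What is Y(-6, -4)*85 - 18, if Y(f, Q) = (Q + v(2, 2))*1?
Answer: 49/2 ≈ 24.500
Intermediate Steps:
v(J, q) = 7/2 + J/2 (v(J, q) = 4 - (1 - J)/2 = 4 + (-½ + J/2) = 7/2 + J/2)
Y(f, Q) = 9/2 + Q (Y(f, Q) = (Q + (7/2 + (½)*2))*1 = (Q + (7/2 + 1))*1 = (Q + 9/2)*1 = (9/2 + Q)*1 = 9/2 + Q)
Y(-6, -4)*85 - 18 = (9/2 - 4)*85 - 18 = (½)*85 - 18 = 85/2 - 18 = 49/2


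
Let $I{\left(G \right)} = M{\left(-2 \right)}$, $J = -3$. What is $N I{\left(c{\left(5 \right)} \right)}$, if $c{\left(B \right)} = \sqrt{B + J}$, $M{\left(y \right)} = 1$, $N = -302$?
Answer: $-302$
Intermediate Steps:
$c{\left(B \right)} = \sqrt{-3 + B}$ ($c{\left(B \right)} = \sqrt{B - 3} = \sqrt{-3 + B}$)
$I{\left(G \right)} = 1$
$N I{\left(c{\left(5 \right)} \right)} = \left(-302\right) 1 = -302$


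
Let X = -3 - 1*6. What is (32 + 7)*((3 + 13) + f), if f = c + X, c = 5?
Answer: 468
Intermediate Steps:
X = -9 (X = -3 - 6 = -9)
f = -4 (f = 5 - 9 = -4)
(32 + 7)*((3 + 13) + f) = (32 + 7)*((3 + 13) - 4) = 39*(16 - 4) = 39*12 = 468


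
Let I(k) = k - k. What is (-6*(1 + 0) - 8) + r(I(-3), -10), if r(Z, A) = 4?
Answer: -10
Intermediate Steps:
I(k) = 0
(-6*(1 + 0) - 8) + r(I(-3), -10) = (-6*(1 + 0) - 8) + 4 = (-6*1 - 8) + 4 = (-6 - 8) + 4 = -14 + 4 = -10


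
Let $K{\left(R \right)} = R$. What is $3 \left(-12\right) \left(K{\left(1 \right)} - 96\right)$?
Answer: $3420$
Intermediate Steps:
$3 \left(-12\right) \left(K{\left(1 \right)} - 96\right) = 3 \left(-12\right) \left(1 - 96\right) = \left(-36\right) \left(-95\right) = 3420$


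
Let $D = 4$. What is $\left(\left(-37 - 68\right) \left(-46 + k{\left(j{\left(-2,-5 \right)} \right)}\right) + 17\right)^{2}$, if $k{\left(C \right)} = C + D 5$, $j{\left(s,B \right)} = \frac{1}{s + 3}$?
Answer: $6980164$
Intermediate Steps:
$j{\left(s,B \right)} = \frac{1}{3 + s}$
$k{\left(C \right)} = 20 + C$ ($k{\left(C \right)} = C + 4 \cdot 5 = C + 20 = 20 + C$)
$\left(\left(-37 - 68\right) \left(-46 + k{\left(j{\left(-2,-5 \right)} \right)}\right) + 17\right)^{2} = \left(\left(-37 - 68\right) \left(-46 + \left(20 + \frac{1}{3 - 2}\right)\right) + 17\right)^{2} = \left(- 105 \left(-46 + \left(20 + 1^{-1}\right)\right) + 17\right)^{2} = \left(- 105 \left(-46 + \left(20 + 1\right)\right) + 17\right)^{2} = \left(- 105 \left(-46 + 21\right) + 17\right)^{2} = \left(\left(-105\right) \left(-25\right) + 17\right)^{2} = \left(2625 + 17\right)^{2} = 2642^{2} = 6980164$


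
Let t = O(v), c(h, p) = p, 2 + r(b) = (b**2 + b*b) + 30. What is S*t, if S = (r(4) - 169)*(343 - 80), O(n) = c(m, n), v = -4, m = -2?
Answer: 114668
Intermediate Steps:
r(b) = 28 + 2*b**2 (r(b) = -2 + ((b**2 + b*b) + 30) = -2 + ((b**2 + b**2) + 30) = -2 + (2*b**2 + 30) = -2 + (30 + 2*b**2) = 28 + 2*b**2)
O(n) = n
t = -4
S = -28667 (S = ((28 + 2*4**2) - 169)*(343 - 80) = ((28 + 2*16) - 169)*263 = ((28 + 32) - 169)*263 = (60 - 169)*263 = -109*263 = -28667)
S*t = -28667*(-4) = 114668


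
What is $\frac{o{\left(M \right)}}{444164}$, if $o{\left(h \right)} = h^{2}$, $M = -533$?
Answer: $\frac{284089}{444164} \approx 0.6396$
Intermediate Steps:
$\frac{o{\left(M \right)}}{444164} = \frac{\left(-533\right)^{2}}{444164} = 284089 \cdot \frac{1}{444164} = \frac{284089}{444164}$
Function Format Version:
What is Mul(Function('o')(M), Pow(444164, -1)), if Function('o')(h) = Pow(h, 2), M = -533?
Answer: Rational(284089, 444164) ≈ 0.63960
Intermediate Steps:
Mul(Function('o')(M), Pow(444164, -1)) = Mul(Pow(-533, 2), Pow(444164, -1)) = Mul(284089, Rational(1, 444164)) = Rational(284089, 444164)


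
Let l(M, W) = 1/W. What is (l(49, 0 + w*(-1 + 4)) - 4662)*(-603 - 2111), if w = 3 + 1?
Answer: 75914651/6 ≈ 1.2652e+7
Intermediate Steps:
w = 4
(l(49, 0 + w*(-1 + 4)) - 4662)*(-603 - 2111) = (1/(0 + 4*(-1 + 4)) - 4662)*(-603 - 2111) = (1/(0 + 4*3) - 4662)*(-2714) = (1/(0 + 12) - 4662)*(-2714) = (1/12 - 4662)*(-2714) = -55943/12*(-2714) = 75914651/6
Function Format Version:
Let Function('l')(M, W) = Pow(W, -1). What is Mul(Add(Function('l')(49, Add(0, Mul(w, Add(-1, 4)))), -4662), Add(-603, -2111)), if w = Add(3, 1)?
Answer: Rational(75914651, 6) ≈ 1.2652e+7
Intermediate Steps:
w = 4
Mul(Add(Function('l')(49, Add(0, Mul(w, Add(-1, 4)))), -4662), Add(-603, -2111)) = Mul(Add(Pow(Add(0, Mul(4, Add(-1, 4))), -1), -4662), Add(-603, -2111)) = Mul(Add(Pow(Add(0, Mul(4, 3)), -1), -4662), -2714) = Mul(Add(Pow(Add(0, 12), -1), -4662), -2714) = Mul(Add(Pow(12, -1), -4662), -2714) = Mul(Add(Rational(1, 12), -4662), -2714) = Mul(Rational(-55943, 12), -2714) = Rational(75914651, 6)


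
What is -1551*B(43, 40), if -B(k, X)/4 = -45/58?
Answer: -139590/29 ≈ -4813.4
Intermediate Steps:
B(k, X) = 90/29 (B(k, X) = -(-180)/58 = -4*(-45/58) = 90/29)
-1551*B(43, 40) = -1551*90/29 = -139590/29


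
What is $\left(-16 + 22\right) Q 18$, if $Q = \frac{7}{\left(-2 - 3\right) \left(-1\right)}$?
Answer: $\frac{756}{5} \approx 151.2$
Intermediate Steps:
$Q = \frac{7}{5}$ ($Q = \frac{7}{\left(-5\right) \left(-1\right)} = \frac{7}{5} \approx 1.4$)
$\left(-16 + 22\right) Q 18 = \left(-16 + 22\right) \frac{7}{5} \cdot 18 = 6 \cdot \frac{7}{5} \cdot 18 = \frac{42}{5} \cdot 18 = \frac{756}{5}$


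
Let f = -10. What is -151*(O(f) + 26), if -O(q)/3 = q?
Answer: -8456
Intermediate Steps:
O(q) = -3*q
-151*(O(f) + 26) = -151*(-3*(-10) + 26) = -151*(30 + 26) = -151*56 = -8456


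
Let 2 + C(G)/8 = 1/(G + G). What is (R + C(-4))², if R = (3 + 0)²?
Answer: 64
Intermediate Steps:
C(G) = -16 + 4/G (C(G) = -16 + 8/(G + G) = -16 + 8/((2*G)) = -16 + 8*(1/(2*G)) = -16 + 4/G)
R = 9 (R = 3² = 9)
(R + C(-4))² = (9 + (-16 + 4/(-4)))² = (9 + (-16 + 4*(-¼)))² = (9 + (-16 - 1))² = (9 - 17)² = (-8)² = 64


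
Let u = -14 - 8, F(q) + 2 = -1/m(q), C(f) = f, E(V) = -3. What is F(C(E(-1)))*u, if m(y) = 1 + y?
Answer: 33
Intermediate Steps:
F(q) = -2 - 1/(1 + q)
u = -22
F(C(E(-1)))*u = ((-3 - 2*(-3))/(1 - 3))*(-22) = ((-3 + 6)/(-2))*(-22) = -1/2*3*(-22) = -3/2*(-22) = 33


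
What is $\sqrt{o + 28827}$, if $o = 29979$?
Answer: $99 \sqrt{6} \approx 242.5$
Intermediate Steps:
$\sqrt{o + 28827} = \sqrt{29979 + 28827} = \sqrt{58806} = 99 \sqrt{6}$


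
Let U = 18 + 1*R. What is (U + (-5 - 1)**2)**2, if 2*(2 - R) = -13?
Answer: 15625/4 ≈ 3906.3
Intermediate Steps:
R = 17/2 (R = 2 - 1/2*(-13) = 2 + 13/2 = 17/2 ≈ 8.5000)
U = 53/2 (U = 18 + 1*(17/2) = 18 + 17/2 = 53/2 ≈ 26.500)
(U + (-5 - 1)**2)**2 = (53/2 + (-5 - 1)**2)**2 = (53/2 + (-6)**2)**2 = (53/2 + 36)**2 = (125/2)**2 = 15625/4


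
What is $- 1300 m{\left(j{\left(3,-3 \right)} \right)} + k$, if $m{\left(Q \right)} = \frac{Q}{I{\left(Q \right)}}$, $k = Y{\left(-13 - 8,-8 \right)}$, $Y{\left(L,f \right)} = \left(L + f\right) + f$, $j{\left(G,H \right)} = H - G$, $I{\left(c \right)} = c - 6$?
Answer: $-687$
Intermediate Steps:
$I{\left(c \right)} = -6 + c$ ($I{\left(c \right)} = c - 6 = -6 + c$)
$Y{\left(L,f \right)} = L + 2 f$
$k = -37$ ($k = \left(-13 - 8\right) + 2 \left(-8\right) = -21 - 16 = -37$)
$m{\left(Q \right)} = \frac{Q}{-6 + Q}$
$- 1300 m{\left(j{\left(3,-3 \right)} \right)} + k = - 1300 \frac{-3 - 3}{-6 - 6} - 37 = - 1300 \left(- \frac{6}{-6 - 6}\right) - 37 = - 1300 \left(- \frac{6}{-12}\right) - 37 = - 1300 \left(\left(-6\right) \left(- \frac{1}{12}\right)\right) - 37 = \left(-1300\right) \frac{1}{2} - 37 = -650 - 37 = -687$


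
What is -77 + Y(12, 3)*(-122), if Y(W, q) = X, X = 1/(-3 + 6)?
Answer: -353/3 ≈ -117.67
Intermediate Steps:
X = 1/3 ≈ 0.33333
Y(W, q) = 1/3
-77 + Y(12, 3)*(-122) = -77 + (1/3)*(-122) = -77 - 122/3 = -353/3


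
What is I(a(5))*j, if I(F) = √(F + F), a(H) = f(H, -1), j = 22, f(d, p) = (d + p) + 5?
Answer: 66*√2 ≈ 93.338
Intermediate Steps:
f(d, p) = 5 + d + p
a(H) = 4 + H (a(H) = 5 + H - 1 = 4 + H)
I(F) = √2*√F (I(F) = √(2*F) = √2*√F)
I(a(5))*j = (√2*√(4 + 5))*22 = (√2*√9)*22 = (√2*3)*22 = (3*√2)*22 = 66*√2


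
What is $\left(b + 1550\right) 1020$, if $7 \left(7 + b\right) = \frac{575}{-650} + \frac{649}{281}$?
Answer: $\frac{40250483670}{25571} \approx 1.5741 \cdot 10^{6}$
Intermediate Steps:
$b = - \frac{347583}{51142}$ ($b = -7 + \frac{\frac{575}{-650} + \frac{649}{281}}{7} = -7 + \frac{575 \left(- \frac{1}{650}\right) + 649 \cdot \frac{1}{281}}{7} = -7 + \frac{- \frac{23}{26} + \frac{649}{281}}{7} = -7 + \frac{1}{7} \cdot \frac{10411}{7306} = -7 + \frac{10411}{51142} = - \frac{347583}{51142} \approx -6.7964$)
$\left(b + 1550\right) 1020 = \left(- \frac{347583}{51142} + 1550\right) 1020 = \frac{78922517}{51142} \cdot 1020 = \frac{40250483670}{25571}$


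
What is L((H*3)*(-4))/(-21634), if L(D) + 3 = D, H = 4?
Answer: 51/21634 ≈ 0.0023574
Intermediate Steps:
L(D) = -3 + D
L((H*3)*(-4))/(-21634) = (-3 + (4*3)*(-4))/(-21634) = (-3 + 12*(-4))*(-1/21634) = (-3 - 48)*(-1/21634) = -51*(-1/21634) = 51/21634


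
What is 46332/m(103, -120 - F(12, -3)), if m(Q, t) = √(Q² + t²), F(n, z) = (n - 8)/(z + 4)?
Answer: 46332*√25985/25985 ≈ 287.42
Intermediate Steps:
F(n, z) = (-8 + n)/(4 + z)
46332/m(103, -120 - F(12, -3)) = 46332/(√(103² + (-120 - (-8 + 12)/(4 - 3))²)) = 46332/(√(10609 + (-120 - 4/1)²)) = 46332/(√(10609 + (-120 - 4)²)) = 46332/(√(10609 + (-124)²)) = 46332/(√(10609 + 15376)) = 46332/(√25985) = 46332*(√25985/25985) = 46332*√25985/25985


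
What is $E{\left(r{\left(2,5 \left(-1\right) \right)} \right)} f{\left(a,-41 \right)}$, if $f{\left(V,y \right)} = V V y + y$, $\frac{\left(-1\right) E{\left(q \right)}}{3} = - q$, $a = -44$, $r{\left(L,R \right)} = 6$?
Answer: $-1429506$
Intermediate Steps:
$E{\left(q \right)} = 3 q$ ($E{\left(q \right)} = - 3 \left(- q\right) = 3 q$)
$f{\left(V,y \right)} = y + y V^{2}$ ($f{\left(V,y \right)} = V^{2} y + y = y V^{2} + y = y + y V^{2}$)
$E{\left(r{\left(2,5 \left(-1\right) \right)} \right)} f{\left(a,-41 \right)} = 3 \cdot 6 \left(- 41 \left(1 + \left(-44\right)^{2}\right)\right) = 18 \left(- 41 \left(1 + 1936\right)\right) = 18 \left(\left(-41\right) 1937\right) = 18 \left(-79417\right) = -1429506$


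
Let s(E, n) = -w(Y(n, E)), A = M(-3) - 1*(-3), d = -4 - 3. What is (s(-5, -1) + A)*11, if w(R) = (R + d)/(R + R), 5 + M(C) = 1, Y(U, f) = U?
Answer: -55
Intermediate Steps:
M(C) = -4 (M(C) = -5 + 1 = -4)
d = -7
A = -1 (A = -4 - 1*(-3) = -4 + 3 = -1)
w(R) = (-7 + R)/(2*R) (w(R) = (R - 7)/(R + R) = (-7 + R)/((2*R)) = (-7 + R)*(1/(2*R)) = (-7 + R)/(2*R))
s(E, n) = -(-7 + n)/(2*n)
(s(-5, -1) + A)*11 = ((½)*(7 - 1*(-1))/(-1) - 1)*11 = ((½)*(-1)*(7 + 1) - 1)*11 = ((½)*(-1)*8 - 1)*11 = (-4 - 1)*11 = -5*11 = -55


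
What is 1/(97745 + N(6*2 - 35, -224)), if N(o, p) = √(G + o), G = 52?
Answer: 97745/9554084996 - √29/9554084996 ≈ 1.0230e-5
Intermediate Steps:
N(o, p) = √(52 + o)
1/(97745 + N(6*2 - 35, -224)) = 1/(97745 + √(52 + (6*2 - 35))) = 1/(97745 + √(52 + (12 - 35))) = 1/(97745 + √(52 - 23)) = 1/(97745 + √29)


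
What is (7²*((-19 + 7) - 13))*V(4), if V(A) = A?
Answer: -4900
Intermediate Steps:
(7²*((-19 + 7) - 13))*V(4) = (7²*((-19 + 7) - 13))*4 = (49*(-12 - 13))*4 = (49*(-25))*4 = -1225*4 = -4900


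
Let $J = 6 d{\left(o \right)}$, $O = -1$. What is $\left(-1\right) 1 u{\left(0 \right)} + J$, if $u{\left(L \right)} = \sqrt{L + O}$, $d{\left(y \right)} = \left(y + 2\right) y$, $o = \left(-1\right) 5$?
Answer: $90 - i \approx 90.0 - 1.0 i$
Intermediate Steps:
$o = -5$
$d{\left(y \right)} = y \left(2 + y\right)$ ($d{\left(y \right)} = \left(2 + y\right) y = y \left(2 + y\right)$)
$J = 90$ ($J = 6 \left(- 5 \left(2 - 5\right)\right) = 6 \left(\left(-5\right) \left(-3\right)\right) = 6 \cdot 15 = 90$)
$u{\left(L \right)} = \sqrt{-1 + L}$ ($u{\left(L \right)} = \sqrt{L - 1} = \sqrt{-1 + L}$)
$\left(-1\right) 1 u{\left(0 \right)} + J = \left(-1\right) 1 \sqrt{-1 + 0} + 90 = - \sqrt{-1} + 90 = - i + 90 = 90 - i$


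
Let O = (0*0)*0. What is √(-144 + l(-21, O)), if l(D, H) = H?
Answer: 12*I ≈ 12.0*I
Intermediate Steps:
O = 0 (O = 0*0 = 0)
√(-144 + l(-21, O)) = √(-144 + 0) = √(-144) = 12*I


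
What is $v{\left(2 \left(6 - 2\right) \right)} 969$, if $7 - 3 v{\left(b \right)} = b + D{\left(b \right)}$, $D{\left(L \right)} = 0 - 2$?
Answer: $323$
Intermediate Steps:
$D{\left(L \right)} = -2$ ($D{\left(L \right)} = 0 - 2 = -2$)
$v{\left(b \right)} = 3 - \frac{b}{3}$ ($v{\left(b \right)} = \frac{7}{3} - \frac{b - 2}{3} = \frac{7}{3} - \frac{-2 + b}{3} = \frac{7}{3} - \left(- \frac{2}{3} + \frac{b}{3}\right) = 3 - \frac{b}{3}$)
$v{\left(2 \left(6 - 2\right) \right)} 969 = \left(3 - \frac{2 \left(6 - 2\right)}{3}\right) 969 = \left(3 - \frac{2 \cdot 4}{3}\right) 969 = \left(3 - \frac{8}{3}\right) 969 = \frac{1}{3} \cdot 969 = 323$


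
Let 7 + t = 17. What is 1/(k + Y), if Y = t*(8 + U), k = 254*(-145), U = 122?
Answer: -1/35530 ≈ -2.8145e-5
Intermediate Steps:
t = 10 (t = -7 + 17 = 10)
k = -36830
Y = 1300 (Y = 10*(8 + 122) = 10*130 = 1300)
1/(k + Y) = 1/(-36830 + 1300) = 1/(-35530) = -1/35530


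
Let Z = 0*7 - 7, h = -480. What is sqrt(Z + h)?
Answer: I*sqrt(487) ≈ 22.068*I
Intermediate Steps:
Z = -7 (Z = 0 - 7 = -7)
sqrt(Z + h) = sqrt(-7 - 480) = sqrt(-487) = I*sqrt(487)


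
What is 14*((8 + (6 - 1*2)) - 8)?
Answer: 56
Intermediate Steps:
14*((8 + (6 - 1*2)) - 8) = 14*((8 + (6 - 2)) - 8) = 14*((8 + 4) - 8) = 14*(12 - 8) = 14*4 = 56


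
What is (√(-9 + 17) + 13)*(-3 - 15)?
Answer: -234 - 36*√2 ≈ -284.91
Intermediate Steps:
(√(-9 + 17) + 13)*(-3 - 15) = (√8 + 13)*(-18) = (2*√2 + 13)*(-18) = (13 + 2*√2)*(-18) = -234 - 36*√2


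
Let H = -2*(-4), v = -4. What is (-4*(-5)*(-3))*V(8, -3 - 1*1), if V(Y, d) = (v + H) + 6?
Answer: -600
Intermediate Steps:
H = 8
V(Y, d) = 10 (V(Y, d) = (-4 + 8) + 6 = 4 + 6 = 10)
(-4*(-5)*(-3))*V(8, -3 - 1*1) = (-4*(-5)*(-3))*10 = (20*(-3))*10 = -60*10 = -600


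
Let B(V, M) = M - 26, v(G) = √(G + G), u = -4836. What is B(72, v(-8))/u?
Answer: 1/186 - I/1209 ≈ 0.0053763 - 0.00082713*I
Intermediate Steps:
v(G) = √2*√G (v(G) = √(2*G) = √2*√G)
B(V, M) = -26 + M
B(72, v(-8))/u = (-26 + √2*√(-8))/(-4836) = (-26 + √2*(2*I*√2))*(-1/4836) = (-26 + 4*I)*(-1/4836) = 1/186 - I/1209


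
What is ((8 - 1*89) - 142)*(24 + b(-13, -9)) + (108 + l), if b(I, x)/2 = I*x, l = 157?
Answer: -57269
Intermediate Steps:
b(I, x) = 2*I*x (b(I, x) = 2*(I*x) = 2*I*x)
((8 - 1*89) - 142)*(24 + b(-13, -9)) + (108 + l) = ((8 - 1*89) - 142)*(24 + 2*(-13)*(-9)) + (108 + 157) = ((8 - 89) - 142)*(24 + 234) + 265 = (-81 - 142)*258 + 265 = -223*258 + 265 = -57534 + 265 = -57269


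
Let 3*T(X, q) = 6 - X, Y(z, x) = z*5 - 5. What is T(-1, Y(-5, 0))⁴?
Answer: 2401/81 ≈ 29.642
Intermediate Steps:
Y(z, x) = -5 + 5*z (Y(z, x) = 5*z - 5 = -5 + 5*z)
T(X, q) = 2 - X/3 (T(X, q) = (6 - X)/3 = 2 - X/3)
T(-1, Y(-5, 0))⁴ = (2 - ⅓*(-1))⁴ = (2 + ⅓)⁴ = (7/3)⁴ = 2401/81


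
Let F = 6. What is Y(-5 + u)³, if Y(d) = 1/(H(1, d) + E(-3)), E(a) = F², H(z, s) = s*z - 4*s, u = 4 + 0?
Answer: 1/59319 ≈ 1.6858e-5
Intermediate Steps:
u = 4
H(z, s) = -4*s + s*z
E(a) = 36 (E(a) = 6² = 36)
Y(d) = 1/(36 - 3*d) (Y(d) = 1/(d*(-4 + 1) + 36) = 1/(d*(-3) + 36) = 1/(-3*d + 36) = 1/(36 - 3*d))
Y(-5 + u)³ = (1/(3*(12 - (-5 + 4))))³ = (1/(3*(12 - 1*(-1))))³ = (1/(3*(12 + 1)))³ = ((⅓)/13)³ = ((⅓)*(1/13))³ = (1/39)³ = 1/59319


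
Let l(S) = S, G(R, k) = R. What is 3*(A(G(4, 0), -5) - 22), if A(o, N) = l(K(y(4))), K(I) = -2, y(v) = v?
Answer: -72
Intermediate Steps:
A(o, N) = -2
3*(A(G(4, 0), -5) - 22) = 3*(-2 - 22) = 3*(-24) = -72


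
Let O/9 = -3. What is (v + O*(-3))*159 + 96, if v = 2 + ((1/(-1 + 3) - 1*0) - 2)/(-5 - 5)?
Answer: 266337/20 ≈ 13317.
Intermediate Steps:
O = -27 (O = 9*(-3) = -27)
v = 43/20 (v = 2 + ((1/2 + 0) - 2)/(-10) = 2 + ((½ + 0) - 2)*(-⅒) = 2 + (½ - 2)*(-⅒) = 2 - 3/2*(-⅒) = 2 + 3/20 = 43/20 ≈ 2.1500)
(v + O*(-3))*159 + 96 = (43/20 - 27*(-3))*159 + 96 = (43/20 + 81)*159 + 96 = (1663/20)*159 + 96 = 264417/20 + 96 = 266337/20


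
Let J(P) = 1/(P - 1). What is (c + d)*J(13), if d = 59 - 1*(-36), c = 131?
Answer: 113/6 ≈ 18.833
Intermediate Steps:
J(P) = 1/(-1 + P)
d = 95 (d = 59 + 36 = 95)
(c + d)*J(13) = (131 + 95)/(-1 + 13) = 226/12 = 226*(1/12) = 113/6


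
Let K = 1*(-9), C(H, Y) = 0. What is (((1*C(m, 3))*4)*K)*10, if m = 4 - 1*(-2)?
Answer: 0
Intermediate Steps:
m = 6 (m = 4 + 2 = 6)
K = -9
(((1*C(m, 3))*4)*K)*10 = (((1*0)*4)*(-9))*10 = ((0*4)*(-9))*10 = (0*(-9))*10 = 0*10 = 0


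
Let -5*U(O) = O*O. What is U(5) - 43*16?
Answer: -693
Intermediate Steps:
U(O) = -O**2/5 (U(O) = -O*O/5 = -O**2/5)
U(5) - 43*16 = -1/5*5**2 - 43*16 = -1/5*25 - 688 = -5 - 688 = -693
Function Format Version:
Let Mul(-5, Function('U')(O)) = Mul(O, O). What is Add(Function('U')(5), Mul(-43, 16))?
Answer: -693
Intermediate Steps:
Function('U')(O) = Mul(Rational(-1, 5), Pow(O, 2)) (Function('U')(O) = Mul(Rational(-1, 5), Mul(O, O)) = Mul(Rational(-1, 5), Pow(O, 2)))
Add(Function('U')(5), Mul(-43, 16)) = Add(Mul(Rational(-1, 5), Pow(5, 2)), Mul(-43, 16)) = Add(Mul(Rational(-1, 5), 25), -688) = Add(-5, -688) = -693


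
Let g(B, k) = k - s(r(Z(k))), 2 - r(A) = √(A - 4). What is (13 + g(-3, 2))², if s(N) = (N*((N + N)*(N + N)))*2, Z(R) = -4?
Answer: 104033 + 42880*I*√2 ≈ 1.0403e+5 + 60642.0*I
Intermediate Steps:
r(A) = 2 - √(-4 + A) (r(A) = 2 - √(A - 4) = 2 - √(-4 + A))
s(N) = 8*N³ (s(N) = (N*((2*N)*(2*N)))*2 = (N*(4*N²))*2 = (4*N³)*2 = 8*N³)
g(B, k) = k - 8*(2 - 2*I*√2)³ (g(B, k) = k - 8*(2 - √(-4 - 4))³ = k - 8*(2 - √(-8))³ = k - 8*(2 - 2*I*√2)³)
(13 + g(-3, 2))² = (13 + (320 + 2 + 64*I*√2))² = (13 + (322 + 64*I*√2))² = (335 + 64*I*√2)²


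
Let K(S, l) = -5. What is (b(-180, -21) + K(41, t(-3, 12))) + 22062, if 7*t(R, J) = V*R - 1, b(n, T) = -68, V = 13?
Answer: 21989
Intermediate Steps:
t(R, J) = -⅐ + 13*R/7 (t(R, J) = (13*R - 1)/7 = (-1 + 13*R)/7 = -⅐ + 13*R/7)
(b(-180, -21) + K(41, t(-3, 12))) + 22062 = (-68 - 5) + 22062 = -73 + 22062 = 21989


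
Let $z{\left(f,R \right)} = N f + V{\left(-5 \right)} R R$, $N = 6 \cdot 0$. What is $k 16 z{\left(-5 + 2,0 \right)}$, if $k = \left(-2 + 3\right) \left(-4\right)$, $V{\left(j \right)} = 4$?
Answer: $0$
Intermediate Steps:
$k = -4$ ($k = 1 \left(-4\right) = -4$)
$N = 0$
$z{\left(f,R \right)} = 4 R^{2}$ ($z{\left(f,R \right)} = 0 f + 4 R R = 0 + 4 R^{2} = 4 R^{2}$)
$k 16 z{\left(-5 + 2,0 \right)} = \left(-4\right) 16 \cdot 4 \cdot 0^{2} = - 64 \cdot 4 \cdot 0 = \left(-64\right) 0 = 0$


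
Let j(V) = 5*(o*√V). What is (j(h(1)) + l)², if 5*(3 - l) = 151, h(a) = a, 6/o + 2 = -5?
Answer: 1214404/1225 ≈ 991.35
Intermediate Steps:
o = -6/7 (o = 6/(-2 - 5) = 6/(-7) = 6*(-⅐) = -6/7 ≈ -0.85714)
j(V) = -30*√V/7 (j(V) = 5*(-6*√V/7) = -30*√V/7)
l = -136/5 (l = 3 - ⅕*151 = 3 - 151/5 = -136/5 ≈ -27.200)
(j(h(1)) + l)² = (-30*√1/7 - 136/5)² = (-30/7*1 - 136/5)² = (-30/7 - 136/5)² = (-1102/35)² = 1214404/1225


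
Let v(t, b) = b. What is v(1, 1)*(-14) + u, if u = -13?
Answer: -27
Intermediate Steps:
v(1, 1)*(-14) + u = 1*(-14) - 13 = -14 - 13 = -27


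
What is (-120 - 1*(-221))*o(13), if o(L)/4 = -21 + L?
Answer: -3232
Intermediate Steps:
o(L) = -84 + 4*L (o(L) = 4*(-21 + L) = -84 + 4*L)
(-120 - 1*(-221))*o(13) = (-120 - 1*(-221))*(-84 + 4*13) = (-120 + 221)*(-84 + 52) = 101*(-32) = -3232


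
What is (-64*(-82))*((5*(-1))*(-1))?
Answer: 26240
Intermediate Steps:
(-64*(-82))*((5*(-1))*(-1)) = 5248*(-5*(-1)) = 5248*5 = 26240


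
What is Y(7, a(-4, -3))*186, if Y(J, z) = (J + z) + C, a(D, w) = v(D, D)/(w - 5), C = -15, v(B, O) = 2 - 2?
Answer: -1488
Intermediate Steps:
v(B, O) = 0
a(D, w) = 0 (a(D, w) = 0/(w - 5) = 0/(-5 + w) = 0)
Y(J, z) = -15 + J + z (Y(J, z) = (J + z) - 15 = -15 + J + z)
Y(7, a(-4, -3))*186 = (-15 + 7 + 0)*186 = -8*186 = -1488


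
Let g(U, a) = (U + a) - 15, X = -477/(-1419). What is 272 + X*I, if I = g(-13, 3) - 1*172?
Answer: 97333/473 ≈ 205.78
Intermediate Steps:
X = 159/473 (X = -477*(-1/1419) = 159/473 ≈ 0.33615)
g(U, a) = -15 + U + a
I = -197 (I = (-15 - 13 + 3) - 1*172 = -25 - 172 = -197)
272 + X*I = 272 + (159/473)*(-197) = 272 - 31323/473 = 97333/473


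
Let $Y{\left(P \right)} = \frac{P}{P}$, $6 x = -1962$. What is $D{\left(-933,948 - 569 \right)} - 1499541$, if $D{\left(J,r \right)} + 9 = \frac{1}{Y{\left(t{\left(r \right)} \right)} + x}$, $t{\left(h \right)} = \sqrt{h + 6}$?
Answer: $- \frac{488853301}{326} \approx -1.4996 \cdot 10^{6}$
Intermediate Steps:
$x = -327$ ($x = \frac{1}{6} \left(-1962\right) = -327$)
$t{\left(h \right)} = \sqrt{6 + h}$
$Y{\left(P \right)} = 1$
$D{\left(J,r \right)} = - \frac{2935}{326}$ ($D{\left(J,r \right)} = -9 + \frac{1}{1 - 327} = -9 + \frac{1}{-326} = -9 - \frac{1}{326} = - \frac{2935}{326}$)
$D{\left(-933,948 - 569 \right)} - 1499541 = - \frac{2935}{326} - 1499541 = - \frac{488853301}{326}$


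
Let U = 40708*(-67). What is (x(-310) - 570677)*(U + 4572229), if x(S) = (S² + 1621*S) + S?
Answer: -1803095143821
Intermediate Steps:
x(S) = S² + 1622*S
U = -2727436
(x(-310) - 570677)*(U + 4572229) = (-310*(1622 - 310) - 570677)*(-2727436 + 4572229) = (-310*1312 - 570677)*1844793 = (-406720 - 570677)*1844793 = -977397*1844793 = -1803095143821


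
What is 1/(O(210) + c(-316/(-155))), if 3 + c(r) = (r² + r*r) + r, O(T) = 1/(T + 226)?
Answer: 10474900/77029037 ≈ 0.13599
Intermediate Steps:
O(T) = 1/(226 + T)
c(r) = -3 + r + 2*r² (c(r) = -3 + ((r² + r*r) + r) = -3 + ((r² + r²) + r) = -3 + (2*r² + r) = -3 + (r + 2*r²) = -3 + r + 2*r²)
1/(O(210) + c(-316/(-155))) = 1/(1/(226 + 210) + (-3 - 316/(-155) + 2*(-316/(-155))²)) = 1/(1/436 + (-3 - 316*(-1/155) + 2*(-316*(-1/155))²)) = 1/(1/436 + (-3 + 316/155 + 2*(316/155)²)) = 1/(1/436 + (-3 + 316/155 + 2*(99856/24025))) = 1/(1/436 + (-3 + 316/155 + 199712/24025)) = 1/(1/436 + 176617/24025) = 1/(77029037/10474900) = 10474900/77029037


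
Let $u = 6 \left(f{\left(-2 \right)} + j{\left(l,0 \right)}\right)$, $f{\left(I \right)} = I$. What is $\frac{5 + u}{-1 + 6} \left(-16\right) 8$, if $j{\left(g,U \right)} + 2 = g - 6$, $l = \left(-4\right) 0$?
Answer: $1408$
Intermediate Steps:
$l = 0$
$j{\left(g,U \right)} = -8 + g$ ($j{\left(g,U \right)} = -2 + \left(g - 6\right) = -2 + \left(-6 + g\right) = -8 + g$)
$u = -60$ ($u = 6 \left(-2 + \left(-8 + 0\right)\right) = 6 \left(-2 - 8\right) = 6 \left(-10\right) = -60$)
$\frac{5 + u}{-1 + 6} \left(-16\right) 8 = \frac{5 - 60}{-1 + 6} \left(-16\right) 8 = - \frac{55}{5} \left(-16\right) 8 = \left(-55\right) \frac{1}{5} \left(-16\right) 8 = \left(-11\right) \left(-16\right) 8 = 176 \cdot 8 = 1408$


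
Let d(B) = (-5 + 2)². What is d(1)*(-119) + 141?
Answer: -930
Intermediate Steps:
d(B) = 9 (d(B) = (-3)² = 9)
d(1)*(-119) + 141 = 9*(-119) + 141 = -1071 + 141 = -930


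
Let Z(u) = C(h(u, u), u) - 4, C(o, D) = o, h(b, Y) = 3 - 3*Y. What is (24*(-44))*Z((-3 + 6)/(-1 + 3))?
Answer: 5808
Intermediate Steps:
Z(u) = -1 - 3*u (Z(u) = (3 - 3*u) - 4 = -1 - 3*u)
(24*(-44))*Z((-3 + 6)/(-1 + 3)) = (24*(-44))*(-1 - 3*(-3 + 6)/(-1 + 3)) = -1056*(-1 - 9/2) = -1056*(-11/2) = 5808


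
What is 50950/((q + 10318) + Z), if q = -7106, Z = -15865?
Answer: -50950/12653 ≈ -4.0267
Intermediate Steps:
50950/((q + 10318) + Z) = 50950/((-7106 + 10318) - 15865) = 50950/(3212 - 15865) = 50950/(-12653) = 50950*(-1/12653) = -50950/12653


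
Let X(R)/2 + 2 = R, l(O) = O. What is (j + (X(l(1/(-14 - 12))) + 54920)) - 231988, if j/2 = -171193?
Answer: -6752955/13 ≈ -5.1946e+5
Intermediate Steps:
j = -342386 (j = 2*(-171193) = -342386)
X(R) = -4 + 2*R
(j + (X(l(1/(-14 - 12))) + 54920)) - 231988 = (-342386 + ((-4 + 2/(-14 - 12)) + 54920)) - 231988 = (-342386 + ((-4 + 2/(-26)) + 54920)) - 231988 = (-342386 + ((-4 + 2*(-1/26)) + 54920)) - 231988 = (-342386 + ((-4 - 1/13) + 54920)) - 231988 = (-342386 + (-53/13 + 54920)) - 231988 = (-342386 + 713907/13) - 231988 = -3737111/13 - 231988 = -6752955/13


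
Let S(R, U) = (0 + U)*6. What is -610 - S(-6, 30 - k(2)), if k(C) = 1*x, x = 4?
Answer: -766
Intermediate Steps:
k(C) = 4 (k(C) = 1*4 = 4)
S(R, U) = 6*U (S(R, U) = U*6 = 6*U)
-610 - S(-6, 30 - k(2)) = -610 - 6*(30 - 1*4) = -610 - 6*(30 - 4) = -610 - 6*26 = -610 - 1*156 = -610 - 156 = -766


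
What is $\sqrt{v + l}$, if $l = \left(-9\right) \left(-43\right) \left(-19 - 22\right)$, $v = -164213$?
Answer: $4 i \sqrt{11255} \approx 424.36 i$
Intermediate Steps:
$l = -15867$ ($l = 387 \left(-41\right) = -15867$)
$\sqrt{v + l} = \sqrt{-164213 - 15867} = \sqrt{-180080} = 4 i \sqrt{11255}$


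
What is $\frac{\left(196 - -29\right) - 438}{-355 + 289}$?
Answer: $\frac{71}{22} \approx 3.2273$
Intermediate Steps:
$\frac{\left(196 - -29\right) - 438}{-355 + 289} = \frac{\left(196 + 29\right) - 438}{-66} = \left(225 - 438\right) \left(- \frac{1}{66}\right) = \left(-213\right) \left(- \frac{1}{66}\right) = \frac{71}{22}$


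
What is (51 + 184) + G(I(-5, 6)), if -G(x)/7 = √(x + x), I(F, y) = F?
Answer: 235 - 7*I*√10 ≈ 235.0 - 22.136*I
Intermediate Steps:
G(x) = -7*√2*√x (G(x) = -7*√(x + x) = -7*√2*√x)
(51 + 184) + G(I(-5, 6)) = (51 + 184) - 7*√2*√(-5) = 235 - 7*√2*I*√5 = 235 - 7*I*√10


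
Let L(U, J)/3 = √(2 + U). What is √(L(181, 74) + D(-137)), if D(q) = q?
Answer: √(-137 + 3*√183) ≈ 9.8192*I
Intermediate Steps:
L(U, J) = 3*√(2 + U)
√(L(181, 74) + D(-137)) = √(3*√(2 + 181) - 137) = √(3*√183 - 137) = √(-137 + 3*√183)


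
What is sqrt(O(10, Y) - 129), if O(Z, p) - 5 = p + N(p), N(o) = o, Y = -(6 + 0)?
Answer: 2*I*sqrt(34) ≈ 11.662*I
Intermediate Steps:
Y = -6 (Y = -1*6 = -6)
O(Z, p) = 5 + 2*p (O(Z, p) = 5 + (p + p) = 5 + 2*p)
sqrt(O(10, Y) - 129) = sqrt((5 + 2*(-6)) - 129) = sqrt((5 - 12) - 129) = sqrt(-7 - 129) = sqrt(-136) = 2*I*sqrt(34)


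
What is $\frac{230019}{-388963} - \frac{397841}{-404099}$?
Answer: $\frac{61794981002}{157179559337} \approx 0.39315$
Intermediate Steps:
$\frac{230019}{-388963} - \frac{397841}{-404099} = 230019 \left(- \frac{1}{388963}\right) - - \frac{397841}{404099} = - \frac{230019}{388963} + \frac{397841}{404099} = \frac{61794981002}{157179559337}$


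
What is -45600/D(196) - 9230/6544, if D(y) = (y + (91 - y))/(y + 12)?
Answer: -2387283505/22904 ≈ -1.0423e+5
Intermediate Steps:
D(y) = 91/(12 + y)
-45600/D(196) - 9230/6544 = -45600/(91/(12 + 196)) - 9230/6544 = -45600/(91/208) - 9230*1/6544 = -45600/(91*(1/208)) - 4615/3272 = -45600/7/16 - 4615/3272 = -45600*16/7 - 4615/3272 = -729600/7 - 4615/3272 = -2387283505/22904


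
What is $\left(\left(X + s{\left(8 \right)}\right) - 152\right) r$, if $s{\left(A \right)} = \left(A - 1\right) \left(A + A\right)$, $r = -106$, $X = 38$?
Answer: $212$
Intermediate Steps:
$s{\left(A \right)} = 2 A \left(-1 + A\right)$ ($s{\left(A \right)} = \left(-1 + A\right) 2 A = 2 A \left(-1 + A\right)$)
$\left(\left(X + s{\left(8 \right)}\right) - 152\right) r = \left(\left(38 + 2 \cdot 8 \left(-1 + 8\right)\right) - 152\right) \left(-106\right) = \left(\left(38 + 2 \cdot 8 \cdot 7\right) - 152\right) \left(-106\right) = \left(\left(38 + 112\right) - 152\right) \left(-106\right) = \left(150 - 152\right) \left(-106\right) = \left(-2\right) \left(-106\right) = 212$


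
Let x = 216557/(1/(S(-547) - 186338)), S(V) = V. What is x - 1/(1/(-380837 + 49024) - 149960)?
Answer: -2013796122059581061732/49758677481 ≈ -4.0471e+10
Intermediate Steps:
x = -40471254945 (x = 216557/(1/(-547 - 186338)) = 216557/(1/(-186885)) = 216557/(-1/186885) = 216557*(-186885) = -40471254945)
x - 1/(1/(-380837 + 49024) - 149960) = -40471254945 - 1/(1/(-380837 + 49024) - 149960) = -40471254945 - 1/(1/(-331813) - 149960) = -40471254945 - 1/(-1/331813 - 149960) = -40471254945 - 1/(-49758677481/331813) = -40471254945 - 1*(-331813/49758677481) = -40471254945 + 331813/49758677481 = -2013796122059581061732/49758677481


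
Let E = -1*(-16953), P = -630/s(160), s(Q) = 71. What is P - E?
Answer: -1204293/71 ≈ -16962.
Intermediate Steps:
P = -630/71 ≈ -8.8732
E = 16953
P - E = -630/71 - 1*16953 = -630/71 - 16953 = -1204293/71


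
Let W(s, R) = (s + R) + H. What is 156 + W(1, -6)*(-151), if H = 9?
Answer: -448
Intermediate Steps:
W(s, R) = 9 + R + s (W(s, R) = (s + R) + 9 = (R + s) + 9 = 9 + R + s)
156 + W(1, -6)*(-151) = 156 + (9 - 6 + 1)*(-151) = 156 + 4*(-151) = 156 - 604 = -448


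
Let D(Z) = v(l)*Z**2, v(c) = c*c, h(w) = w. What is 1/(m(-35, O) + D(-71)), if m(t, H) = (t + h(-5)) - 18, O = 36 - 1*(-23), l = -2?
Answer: 1/20106 ≈ 4.9736e-5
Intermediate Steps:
v(c) = c**2
O = 59 (O = 36 + 23 = 59)
m(t, H) = -23 + t (m(t, H) = (t - 5) - 18 = (-5 + t) - 18 = -23 + t)
D(Z) = 4*Z**2 (D(Z) = (-2)**2*Z**2 = 4*Z**2)
1/(m(-35, O) + D(-71)) = 1/((-23 - 35) + 4*(-71)**2) = 1/(-58 + 4*5041) = 1/(-58 + 20164) = 1/20106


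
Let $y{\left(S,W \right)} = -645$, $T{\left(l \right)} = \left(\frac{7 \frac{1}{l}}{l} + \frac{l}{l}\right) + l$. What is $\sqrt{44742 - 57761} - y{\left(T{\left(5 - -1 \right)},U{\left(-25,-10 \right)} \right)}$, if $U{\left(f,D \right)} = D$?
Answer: $645 + i \sqrt{13019} \approx 645.0 + 114.1 i$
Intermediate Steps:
$T{\left(l \right)} = 1 + l + \frac{7}{l^{2}}$ ($T{\left(l \right)} = \left(\frac{7}{l^{2}} + 1\right) + l = \left(1 + \frac{7}{l^{2}}\right) + l = 1 + l + \frac{7}{l^{2}}$)
$\sqrt{44742 - 57761} - y{\left(T{\left(5 - -1 \right)},U{\left(-25,-10 \right)} \right)} = \sqrt{44742 - 57761} - -645 = \sqrt{-13019} + 645 = i \sqrt{13019} + 645 = 645 + i \sqrt{13019}$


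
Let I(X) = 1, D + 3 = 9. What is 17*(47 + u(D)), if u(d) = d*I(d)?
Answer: 901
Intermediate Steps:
D = 6 (D = -3 + 9 = 6)
u(d) = d (u(d) = d*1 = d)
17*(47 + u(D)) = 17*(47 + 6) = 17*53 = 901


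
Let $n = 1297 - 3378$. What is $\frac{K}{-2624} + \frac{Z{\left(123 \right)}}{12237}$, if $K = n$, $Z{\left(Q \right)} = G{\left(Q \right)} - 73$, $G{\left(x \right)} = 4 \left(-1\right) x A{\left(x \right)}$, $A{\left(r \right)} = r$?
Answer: $- \frac{133520339}{32109888} \approx -4.1582$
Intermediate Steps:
$G{\left(x \right)} = - 4 x^{2}$ ($G{\left(x \right)} = 4 \left(-1\right) x x = - 4 x x = - 4 x^{2}$)
$n = -2081$ ($n = 1297 - 3378 = -2081$)
$Z{\left(Q \right)} = -73 - 4 Q^{2}$ ($Z{\left(Q \right)} = - 4 Q^{2} - 73 = -73 - 4 Q^{2}$)
$K = -2081$
$\frac{K}{-2624} + \frac{Z{\left(123 \right)}}{12237} = - \frac{2081}{-2624} + \frac{-73 - 4 \cdot 123^{2}}{12237} = \left(-2081\right) \left(- \frac{1}{2624}\right) + \left(-73 - 60516\right) \frac{1}{12237} = \frac{2081}{2624} + \left(-73 - 60516\right) \frac{1}{12237} = \frac{2081}{2624} - \frac{60589}{12237} = - \frac{133520339}{32109888}$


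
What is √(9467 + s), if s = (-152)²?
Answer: 3*√3619 ≈ 180.47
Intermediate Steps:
s = 23104
√(9467 + s) = √(9467 + 23104) = √32571 = 3*√3619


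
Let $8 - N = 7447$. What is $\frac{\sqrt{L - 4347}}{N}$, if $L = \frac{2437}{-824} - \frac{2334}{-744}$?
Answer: $- \frac{i \sqrt{709070665866}}{95010908} \approx - 0.0088628 i$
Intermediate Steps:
$N = -7439$ ($N = 8 - 7447 = -7439$)
$L = \frac{4587}{25544}$ ($L = 2437 \left(- \frac{1}{824}\right) - - \frac{389}{124} = - \frac{2437}{824} + \frac{389}{124} = \frac{4587}{25544} \approx 0.17957$)
$\frac{\sqrt{L - 4347}}{N} = \frac{\sqrt{\frac{4587}{25544} - 4347}}{-7439} = \sqrt{- \frac{111035181}{25544}} \left(- \frac{1}{7439}\right) = \frac{i \sqrt{709070665866}}{12772} \left(- \frac{1}{7439}\right) = - \frac{i \sqrt{709070665866}}{95010908}$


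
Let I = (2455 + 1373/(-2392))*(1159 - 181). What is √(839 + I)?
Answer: √858702910013/598 ≈ 1549.6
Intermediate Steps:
I = 2870912643/1196 (I = (2455 + 1373*(-1/2392))*978 = (2455 - 1373/2392)*978 = (5870987/2392)*978 = 2870912643/1196 ≈ 2.4004e+6)
√(839 + I) = √(839 + 2870912643/1196) = √(2871916087/1196) = √858702910013/598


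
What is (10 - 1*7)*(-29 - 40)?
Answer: -207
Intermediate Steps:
(10 - 1*7)*(-29 - 40) = (10 - 7)*(-69) = 3*(-69) = -207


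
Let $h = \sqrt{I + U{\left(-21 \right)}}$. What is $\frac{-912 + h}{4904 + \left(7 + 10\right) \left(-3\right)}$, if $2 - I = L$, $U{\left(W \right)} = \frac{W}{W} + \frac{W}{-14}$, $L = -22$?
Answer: $- \frac{912}{4853} + \frac{\sqrt{106}}{9706} \approx -0.18686$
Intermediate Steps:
$U{\left(W \right)} = 1 - \frac{W}{14}$ ($U{\left(W \right)} = 1 + W \left(- \frac{1}{14}\right) = 1 - \frac{W}{14}$)
$I = 24$ ($I = 2 - -22 = 2 + 22 = 24$)
$h = \frac{\sqrt{106}}{2}$ ($h = \sqrt{24 + \left(1 - - \frac{3}{2}\right)} = \sqrt{24 + \left(1 + \frac{3}{2}\right)} = \sqrt{24 + \frac{5}{2}} = \sqrt{\frac{53}{2}} = \frac{\sqrt{106}}{2} \approx 5.1478$)
$\frac{-912 + h}{4904 + \left(7 + 10\right) \left(-3\right)} = \frac{-912 + \frac{\sqrt{106}}{2}}{4904 + \left(7 + 10\right) \left(-3\right)} = \frac{-912 + \frac{\sqrt{106}}{2}}{4904 + 17 \left(-3\right)} = \frac{-912 + \frac{\sqrt{106}}{2}}{4904 - 51} = \frac{-912 + \frac{\sqrt{106}}{2}}{4853} = \left(-912 + \frac{\sqrt{106}}{2}\right) \frac{1}{4853} = - \frac{912}{4853} + \frac{\sqrt{106}}{9706}$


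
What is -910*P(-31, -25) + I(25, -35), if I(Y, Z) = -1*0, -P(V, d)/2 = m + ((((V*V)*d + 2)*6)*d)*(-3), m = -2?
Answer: -19674840640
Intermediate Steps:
P(V, d) = 4 + 6*d*(12 + 6*d*V**2) (P(V, d) = -2*(-2 + ((((V*V)*d + 2)*6)*d)*(-3)) = -2*(-2 + (((V**2*d + 2)*6)*d)*(-3)) = -2*(-2 + (((d*V**2 + 2)*6)*d)*(-3)) = -2*(-2 + (((2 + d*V**2)*6)*d)*(-3)) = -2*(-2 + ((12 + 6*d*V**2)*d)*(-3)) = -2*(-2 + (d*(12 + 6*d*V**2))*(-3)) = -2*(-2 - 3*d*(12 + 6*d*V**2)) = 4 + 6*d*(12 + 6*d*V**2))
I(Y, Z) = 0
-910*P(-31, -25) + I(25, -35) = -910*(4 + 72*(-25) + 36*(-31)**2*(-25)**2) + 0 = -910*(4 - 1800 + 36*961*625) + 0 = -910*(4 - 1800 + 21622500) + 0 = -910*21620704 + 0 = -19674840640 + 0 = -19674840640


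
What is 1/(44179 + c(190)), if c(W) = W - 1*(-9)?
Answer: 1/44378 ≈ 2.2534e-5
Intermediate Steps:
c(W) = 9 + W (c(W) = W + 9 = 9 + W)
1/(44179 + c(190)) = 1/(44179 + (9 + 190)) = 1/(44179 + 199) = 1/44378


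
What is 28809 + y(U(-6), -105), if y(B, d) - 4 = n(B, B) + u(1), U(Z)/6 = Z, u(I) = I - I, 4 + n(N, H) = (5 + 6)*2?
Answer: 28831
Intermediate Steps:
n(N, H) = 18 (n(N, H) = -4 + (5 + 6)*2 = -4 + 11*2 = -4 + 22 = 18)
u(I) = 0
U(Z) = 6*Z
y(B, d) = 22 (y(B, d) = 4 + (18 + 0) = 4 + 18 = 22)
28809 + y(U(-6), -105) = 28809 + 22 = 28831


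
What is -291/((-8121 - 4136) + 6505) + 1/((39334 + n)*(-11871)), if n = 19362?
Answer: 12672689819/250492487652 ≈ 0.050591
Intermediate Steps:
-291/((-8121 - 4136) + 6505) + 1/((39334 + n)*(-11871)) = -291/((-8121 - 4136) + 6505) + 1/((39334 + 19362)*(-11871)) = -291/(-12257 + 6505) - 1/11871/58696 = -291/(-5752) + (1/58696)*(-1/11871) = -291*(-1/5752) - 1/696780216 = 291/5752 - 1/696780216 = 12672689819/250492487652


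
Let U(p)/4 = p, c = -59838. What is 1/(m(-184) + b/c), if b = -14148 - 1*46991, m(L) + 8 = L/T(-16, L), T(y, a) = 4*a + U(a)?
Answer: -239352/1640341 ≈ -0.14592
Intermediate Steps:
U(p) = 4*p
T(y, a) = 8*a (T(y, a) = 4*a + 4*a = 8*a)
m(L) = -63/8 (m(L) = -8 + L/((8*L)) = -8 + L*(1/(8*L)) = -8 + ⅛ = -63/8)
b = -61139 (b = -14148 - 46991 = -61139)
1/(m(-184) + b/c) = 1/(-63/8 - 61139/(-59838)) = 1/(-63/8 - 61139*(-1/59838)) = 1/(-63/8 + 61139/59838) = 1/(-1640341/239352) = -239352/1640341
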